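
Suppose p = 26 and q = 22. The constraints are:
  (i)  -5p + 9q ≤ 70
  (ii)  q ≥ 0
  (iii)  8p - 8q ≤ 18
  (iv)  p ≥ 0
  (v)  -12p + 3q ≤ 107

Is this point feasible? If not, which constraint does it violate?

Constraint (iii): 8p - 8q = 32, which is not ≤ 18. All other constraints are satisfied.

not feasible — violates (iii)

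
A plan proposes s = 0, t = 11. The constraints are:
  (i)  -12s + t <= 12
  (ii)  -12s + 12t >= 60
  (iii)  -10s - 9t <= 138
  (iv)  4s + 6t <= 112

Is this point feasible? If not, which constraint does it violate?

(i): 11 ≤ 12 ✓
(ii): 132 ≥ 60 ✓
(iii): -99 ≤ 138 ✓
(iv): 66 ≤ 112 ✓

feasible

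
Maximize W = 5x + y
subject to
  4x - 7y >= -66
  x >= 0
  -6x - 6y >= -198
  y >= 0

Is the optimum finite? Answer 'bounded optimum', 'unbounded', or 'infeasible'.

bounded optimum

Feasible corners and W = 5x + y:
  (0, 66/7) → W = 66/7
  (15, 18) → W = 93
  (0, 0) → W = 0
  (33, 0) → W = 165
The feasible region has finitely many vertices and no improving ray; the maximum is 165 at (33, 0).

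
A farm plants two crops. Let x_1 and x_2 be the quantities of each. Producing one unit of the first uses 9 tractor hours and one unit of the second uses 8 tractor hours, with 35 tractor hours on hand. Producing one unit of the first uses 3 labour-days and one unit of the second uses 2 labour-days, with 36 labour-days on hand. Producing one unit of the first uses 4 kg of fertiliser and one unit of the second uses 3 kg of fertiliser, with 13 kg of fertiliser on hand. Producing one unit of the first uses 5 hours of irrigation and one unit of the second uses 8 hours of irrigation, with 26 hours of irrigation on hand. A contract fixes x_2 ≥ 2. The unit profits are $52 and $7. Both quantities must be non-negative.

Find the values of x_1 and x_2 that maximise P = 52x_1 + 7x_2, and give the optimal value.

Extreme points and P = 52x_1 + 7x_2:
  (0, 13/4) → P = 91/4
  (0, 2) → P = 14
  (26/17, 39/17) → P = 1625/17
  (7/4, 2) → P = 105

At the optimal vertex, 4x_1 + 3x_2 = 13 and x_2 = 2.
Solving simultaneously gives x_1 = 7/4, x_2 = 2.

x_1 = 7/4, x_2 = 2, maximum P = 105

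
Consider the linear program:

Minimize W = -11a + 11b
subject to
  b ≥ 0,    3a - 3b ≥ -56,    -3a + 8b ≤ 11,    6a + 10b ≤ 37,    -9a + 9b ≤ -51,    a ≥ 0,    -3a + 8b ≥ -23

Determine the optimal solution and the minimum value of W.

Extreme points and W = -11a + 11b:
  (37/6, 0) → W = -407/6
  (17/3, 0) → W = -187/3
  (281/48, 3/16) → W = -187/3

a = 37/6, b = 0, minimum W = -407/6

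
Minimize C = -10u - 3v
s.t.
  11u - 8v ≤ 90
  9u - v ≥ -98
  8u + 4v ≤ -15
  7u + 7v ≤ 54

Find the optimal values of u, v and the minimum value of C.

u = 20/9, v = -295/36, minimum C = 85/36

Feasible corners and C = -10u - 3v:
  (-874/61, -1888/61) → C = 14404/61
  (20/9, -295/36) → C = 85/36
  (-37/4, 59/4) → C = 193/4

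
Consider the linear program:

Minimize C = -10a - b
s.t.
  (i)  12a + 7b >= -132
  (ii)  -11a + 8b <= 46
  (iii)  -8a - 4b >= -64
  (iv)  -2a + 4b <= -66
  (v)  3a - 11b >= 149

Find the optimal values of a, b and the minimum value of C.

a = 122, b = -228, minimum C = -992

Vertices and C = -10a - b:
  (122, -228) → C = -992
  (-33/31, -528/31) → C = 858/31
  (13, -10) → C = -120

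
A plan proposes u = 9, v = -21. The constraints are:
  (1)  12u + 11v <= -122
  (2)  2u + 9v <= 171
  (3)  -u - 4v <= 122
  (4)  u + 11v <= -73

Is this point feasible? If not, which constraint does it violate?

feasible

(1): -123 ≤ -122 ✓
(2): -171 ≤ 171 ✓
(3): 75 ≤ 122 ✓
(4): -222 ≤ -73 ✓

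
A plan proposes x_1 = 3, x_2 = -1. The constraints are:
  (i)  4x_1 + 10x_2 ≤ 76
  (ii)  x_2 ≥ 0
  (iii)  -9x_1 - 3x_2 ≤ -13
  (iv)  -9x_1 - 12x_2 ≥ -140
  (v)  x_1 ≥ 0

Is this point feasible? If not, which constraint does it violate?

not feasible — violates (ii)

Constraint (ii): x_2 = -1, which is not ≥ 0. All other constraints are satisfied.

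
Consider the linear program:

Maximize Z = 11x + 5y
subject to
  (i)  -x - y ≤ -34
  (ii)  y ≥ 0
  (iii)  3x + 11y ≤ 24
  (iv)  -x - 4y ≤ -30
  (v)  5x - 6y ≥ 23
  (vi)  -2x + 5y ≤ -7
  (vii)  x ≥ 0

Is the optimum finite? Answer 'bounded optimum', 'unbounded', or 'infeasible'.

infeasible

The boundaries -x - y = -34 and y = 0 meet at (34, 0), but that point violates 3x + 11y ≤ 24. Every candidate vertex is excluded by some other constraint, so the feasible region is empty.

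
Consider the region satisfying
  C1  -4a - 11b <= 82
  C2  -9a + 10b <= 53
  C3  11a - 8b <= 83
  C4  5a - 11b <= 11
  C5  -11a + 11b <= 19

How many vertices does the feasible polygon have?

Intersecting each pair of boundary lines and keeping only the points that satisfy every inequality leaves:
  (275/27, 98/27)
  (355/11, 34)
  (-5, -36/11)

3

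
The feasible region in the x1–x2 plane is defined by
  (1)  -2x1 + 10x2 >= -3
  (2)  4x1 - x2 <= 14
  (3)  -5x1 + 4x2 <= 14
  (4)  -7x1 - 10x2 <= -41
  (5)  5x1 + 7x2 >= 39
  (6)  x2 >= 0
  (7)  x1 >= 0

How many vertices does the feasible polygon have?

3

The feasible vertices (each the meet of two boundaries and inside every other half-plane) are:
  (70/11, 126/11)
  (137/33, 86/33)
  (58/55, 53/11)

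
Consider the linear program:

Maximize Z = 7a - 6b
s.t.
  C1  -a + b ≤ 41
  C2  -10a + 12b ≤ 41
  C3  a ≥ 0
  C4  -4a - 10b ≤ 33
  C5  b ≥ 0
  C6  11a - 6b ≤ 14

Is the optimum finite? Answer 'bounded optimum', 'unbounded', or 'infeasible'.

bounded optimum

Vertices and Z = 7a - 6b:
  (0, 41/12) → Z = -41/2
  (23/4, 197/24) → Z = -9
  (0, 0) → Z = 0
  (14/11, 0) → Z = 98/11
The feasible region has finitely many vertices and no improving ray; the maximum is 98/11 at (14/11, 0).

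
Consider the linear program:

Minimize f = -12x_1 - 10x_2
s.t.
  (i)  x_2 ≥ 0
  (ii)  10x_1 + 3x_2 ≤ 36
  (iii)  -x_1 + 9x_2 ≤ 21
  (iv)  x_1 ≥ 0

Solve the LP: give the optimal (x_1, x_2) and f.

x_1 = 87/31, x_2 = 82/31, minimum f = -1864/31

Vertices and f = -12x_1 - 10x_2:
  (18/5, 0) → f = -216/5
  (0, 0) → f = 0
  (87/31, 82/31) → f = -1864/31
  (0, 7/3) → f = -70/3

The binding constraints are 10x_1 + 3x_2 = 36 and -x_1 + 9x_2 = 21.
Solving simultaneously gives x_1 = 87/31, x_2 = 82/31.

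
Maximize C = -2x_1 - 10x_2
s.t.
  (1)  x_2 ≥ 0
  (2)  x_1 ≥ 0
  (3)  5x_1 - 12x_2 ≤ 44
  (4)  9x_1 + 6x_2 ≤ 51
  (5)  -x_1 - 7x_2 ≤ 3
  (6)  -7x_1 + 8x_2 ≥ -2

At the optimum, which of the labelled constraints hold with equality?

(1) and (2)

Feasible corners and C = -2x_1 - 10x_2:
  (0, 0) → C = 0
  (2/7, 0) → C = -4/7
  (0, 17/2) → C = -85
  (70/19, 113/38) → C = -705/19

The maximum is at (0, 0). Substituting into each constraint, equality holds for (1) and (2); the remaining constraints have slack.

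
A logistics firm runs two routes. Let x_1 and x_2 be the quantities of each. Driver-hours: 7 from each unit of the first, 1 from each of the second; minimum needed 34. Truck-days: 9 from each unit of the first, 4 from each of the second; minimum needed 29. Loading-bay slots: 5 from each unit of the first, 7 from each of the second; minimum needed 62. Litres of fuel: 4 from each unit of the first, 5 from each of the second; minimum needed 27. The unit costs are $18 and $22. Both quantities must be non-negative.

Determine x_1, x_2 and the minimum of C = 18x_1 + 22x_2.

Extreme points and C = 18x_1 + 22x_2:
  (0, 34) → C = 748
  (62/5, 0) → C = 1116/5
  (4, 6) → C = 204
The feasible region is unbounded (it extends along (0, 1), (1, 0)), but C strictly increases along every unbounded feasible direction, so there is no improving ray and the minimum is attained at a vertex.

At the optimal vertex, 7x_1 + x_2 = 34 and 5x_1 + 7x_2 = 62.
Solving simultaneously gives x_1 = 4, x_2 = 6.

x_1 = 4, x_2 = 6, minimum C = 204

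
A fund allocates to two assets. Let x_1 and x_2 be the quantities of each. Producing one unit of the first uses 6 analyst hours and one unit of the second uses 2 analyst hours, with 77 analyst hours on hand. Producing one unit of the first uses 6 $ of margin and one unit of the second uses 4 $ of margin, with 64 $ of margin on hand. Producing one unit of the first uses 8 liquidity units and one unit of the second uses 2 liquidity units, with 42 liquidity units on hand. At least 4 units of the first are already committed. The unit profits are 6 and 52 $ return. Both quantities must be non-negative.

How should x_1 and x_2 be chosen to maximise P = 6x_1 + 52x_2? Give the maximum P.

x_1 = 4, x_2 = 5, maximum P = 284

Corner points and P = 6x_1 + 52x_2:
  (21/4, 0) → P = 63/2
  (4, 0) → P = 24
  (4, 5) → P = 284

The binding constraints are 8x_1 + 2x_2 = 42 and x_1 = 4.
Solving simultaneously gives x_1 = 4, x_2 = 5.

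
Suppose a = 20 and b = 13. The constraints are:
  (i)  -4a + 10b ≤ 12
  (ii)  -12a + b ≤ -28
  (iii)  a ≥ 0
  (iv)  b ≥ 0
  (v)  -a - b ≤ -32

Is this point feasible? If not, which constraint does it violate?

Constraint (i): -4a + 10b = 50, which is not ≤ 12. All other constraints are satisfied.

not feasible — violates (i)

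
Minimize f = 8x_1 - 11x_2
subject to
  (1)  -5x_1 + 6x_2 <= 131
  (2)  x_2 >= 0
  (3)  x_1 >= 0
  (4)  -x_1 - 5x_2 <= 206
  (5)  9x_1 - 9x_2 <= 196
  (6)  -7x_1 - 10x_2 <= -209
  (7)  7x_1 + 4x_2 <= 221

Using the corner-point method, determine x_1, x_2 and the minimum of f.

x_1 = 401/31, x_2 = 1011/31, minimum f = -7913/31

Extreme points and f = 8x_1 - 11x_2:
  (0, 131/6) → f = -1441/6
  (401/31, 1011/31) → f = -7913/31
  (0, 209/10) → f = -2299/10
  (3841/153, 509/153) → f = 25129/153
  (2773/99, 617/99) → f = 15397/99

The binding constraints are -5x_1 + 6x_2 = 131 and 7x_1 + 4x_2 = 221.
Solving simultaneously gives x_1 = 401/31, x_2 = 1011/31.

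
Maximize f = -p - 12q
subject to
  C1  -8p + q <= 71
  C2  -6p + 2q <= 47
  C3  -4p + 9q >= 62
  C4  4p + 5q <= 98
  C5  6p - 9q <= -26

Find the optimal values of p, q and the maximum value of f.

p = -13/2, q = 4, maximum f = -83/2

Feasible corners and f = -p - 12q:
  (-13/2, 4) → f = -83/2
  (-39/38, 388/19) → f = -9273/38
  (143/14, 80/7) → f = -2063/14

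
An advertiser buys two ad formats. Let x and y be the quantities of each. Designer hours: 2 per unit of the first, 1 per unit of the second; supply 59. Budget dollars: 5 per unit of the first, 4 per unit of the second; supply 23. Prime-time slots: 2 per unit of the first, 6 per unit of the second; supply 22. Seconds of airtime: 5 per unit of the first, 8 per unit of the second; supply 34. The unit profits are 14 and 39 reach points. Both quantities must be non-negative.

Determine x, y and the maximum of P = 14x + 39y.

x = 2, y = 3, maximum P = 145

Extreme points and P = 14x + 39y:
  (0, 0) → P = 0
  (0, 11/3) → P = 143
  (23/5, 0) → P = 322/5
  (12/5, 11/4) → P = 2817/20
  (2, 3) → P = 145

The binding constraints are 2x + 6y = 22 and 5x + 8y = 34.
Solving simultaneously gives x = 2, y = 3.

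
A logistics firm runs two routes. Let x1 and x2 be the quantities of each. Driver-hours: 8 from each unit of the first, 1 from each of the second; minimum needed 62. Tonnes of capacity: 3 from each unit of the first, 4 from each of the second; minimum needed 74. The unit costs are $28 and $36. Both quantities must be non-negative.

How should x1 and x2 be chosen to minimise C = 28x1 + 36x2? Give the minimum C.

x1 = 6, x2 = 14, minimum C = 672

The feasible region is unbounded (it extends along (0, 1), (1, 0)), but C strictly increases along every unbounded feasible direction, so there is no improving ray and the minimum is attained at a vertex.

The binding constraints are 8x1 + x2 = 62 and 3x1 + 4x2 = 74.
Solving simultaneously gives x1 = 6, x2 = 14.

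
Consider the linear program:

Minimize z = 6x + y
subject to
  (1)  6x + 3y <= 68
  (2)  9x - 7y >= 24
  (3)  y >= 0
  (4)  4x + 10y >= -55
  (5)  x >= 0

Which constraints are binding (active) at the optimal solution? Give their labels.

Extreme points and z = 6x + y:
  (548/69, 156/23) → z = 1252/23
  (34/3, 0) → z = 68
  (8/3, 0) → z = 16

The minimum is at (8/3, 0). Substituting into each constraint, equality holds for (2) and (3); the remaining constraints have slack.

(2) and (3)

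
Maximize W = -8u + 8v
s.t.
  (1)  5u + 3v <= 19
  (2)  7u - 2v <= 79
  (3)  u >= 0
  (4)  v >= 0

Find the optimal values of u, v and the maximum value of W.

Corner points and W = -8u + 8v:
  (0, 19/3) → W = 152/3
  (19/5, 0) → W = -152/5
  (0, 0) → W = 0

At the optimal vertex, 5u + 3v = 19 and u = 0.
Solving simultaneously gives u = 0, v = 19/3.

u = 0, v = 19/3, maximum W = 152/3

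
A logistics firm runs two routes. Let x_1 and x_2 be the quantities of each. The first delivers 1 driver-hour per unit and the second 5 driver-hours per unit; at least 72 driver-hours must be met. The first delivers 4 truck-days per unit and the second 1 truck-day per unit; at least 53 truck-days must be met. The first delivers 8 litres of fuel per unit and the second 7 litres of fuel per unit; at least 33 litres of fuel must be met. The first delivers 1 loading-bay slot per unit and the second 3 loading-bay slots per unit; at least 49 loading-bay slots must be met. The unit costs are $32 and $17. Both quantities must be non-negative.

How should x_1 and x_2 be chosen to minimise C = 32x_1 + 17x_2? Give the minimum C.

Corner points and C = 32x_1 + 17x_2:
  (0, 53) → C = 901
  (72, 0) → C = 2304
  (29/2, 23/2) → C = 1319/2
  (10, 13) → C = 541
The feasible region is unbounded (it extends along (0, 1), (1, 0)), but C strictly increases along every unbounded feasible direction, so there is no improving ray and the minimum is attained at a vertex.

At the optimal vertex, 4x_1 + x_2 = 53 and x_1 + 3x_2 = 49.
Solving simultaneously gives x_1 = 10, x_2 = 13.

x_1 = 10, x_2 = 13, minimum C = 541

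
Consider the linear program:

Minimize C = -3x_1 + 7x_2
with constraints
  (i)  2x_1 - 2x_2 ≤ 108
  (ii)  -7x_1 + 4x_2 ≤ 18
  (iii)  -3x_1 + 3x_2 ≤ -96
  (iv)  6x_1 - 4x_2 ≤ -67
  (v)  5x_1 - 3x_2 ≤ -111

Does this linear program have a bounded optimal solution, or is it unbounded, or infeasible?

infeasible

The boundaries 2x_1 - 2x_2 = 108 and 6x_1 - 4x_2 = -67 meet at (-283/2, -391/2), but that point violates -7x_1 + 4x_2 ≤ 18. Every candidate vertex is excluded by some other constraint, so the feasible region is empty.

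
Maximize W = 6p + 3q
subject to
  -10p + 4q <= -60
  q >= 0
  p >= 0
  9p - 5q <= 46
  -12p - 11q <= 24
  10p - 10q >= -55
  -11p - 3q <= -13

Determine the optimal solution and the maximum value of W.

Corner points and W = 6p + 3q:
  (58/7, 40/7) → W = 468/7
  (41/3, 115/6) → W = 279/2
  (147/8, 191/8) → W = 1455/8

The optimum lies where 9p - 5q = 46 and 10p - 10q = -55.
Solving simultaneously gives p = 147/8, q = 191/8.

p = 147/8, q = 191/8, maximum W = 1455/8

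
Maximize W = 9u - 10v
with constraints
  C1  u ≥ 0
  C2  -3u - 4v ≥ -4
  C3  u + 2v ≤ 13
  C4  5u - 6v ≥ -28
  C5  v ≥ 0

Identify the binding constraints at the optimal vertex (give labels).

C2 and C5

Corner points and W = 9u - 10v:
  (0, 1) → W = -10
  (0, 0) → W = 0
  (4/3, 0) → W = 12

The maximum is at (4/3, 0). Substituting into each constraint, equality holds for C2 and C5; the remaining constraints have slack.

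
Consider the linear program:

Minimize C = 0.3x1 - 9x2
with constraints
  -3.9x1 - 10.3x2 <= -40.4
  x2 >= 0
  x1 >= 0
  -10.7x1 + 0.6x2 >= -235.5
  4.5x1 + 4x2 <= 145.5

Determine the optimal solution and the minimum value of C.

x1 = 0, x2 = 36.375, minimum C = -327.375

Feasible corners and C = 0.3x1 - 9x2:
  (404/39, 0) → C = 202/65
  (0, 404/103) → C = -3636/103
  (2355/107, 0) → C = 1413/214
  (0, 291/8) → C = -2619/8
  (10293/455, 4971/455) → C = -416511/4550

The binding constraints are x1 = 0 and 4.5x1 + 4x2 = 145.5.
Solving simultaneously gives x1 = 0, x2 = 291/8.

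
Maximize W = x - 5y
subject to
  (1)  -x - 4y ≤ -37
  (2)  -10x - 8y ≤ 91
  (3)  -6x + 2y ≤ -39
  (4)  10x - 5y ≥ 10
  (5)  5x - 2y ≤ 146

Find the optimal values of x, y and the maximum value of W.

x = 329/11, y = 39/22, maximum W = 463/22

The optimum lies where -x - 4y = -37 and 5x - 2y = 146.
Solving simultaneously gives x = 329/11, y = 39/22.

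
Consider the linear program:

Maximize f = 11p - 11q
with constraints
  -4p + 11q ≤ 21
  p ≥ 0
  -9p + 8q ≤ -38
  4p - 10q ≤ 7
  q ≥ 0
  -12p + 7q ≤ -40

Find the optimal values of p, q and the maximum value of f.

p = 287/4, q = 28, maximum f = 1925/4

Corner points and f = 11p - 11q:
  (586/67, 341/67) → f = 2695/67
  (287/4, 28) → f = 1925/4
  (162/29, 89/58) → f = 2585/58

The binding constraints are -4p + 11q = 21 and 4p - 10q = 7.
Solving simultaneously gives p = 287/4, q = 28.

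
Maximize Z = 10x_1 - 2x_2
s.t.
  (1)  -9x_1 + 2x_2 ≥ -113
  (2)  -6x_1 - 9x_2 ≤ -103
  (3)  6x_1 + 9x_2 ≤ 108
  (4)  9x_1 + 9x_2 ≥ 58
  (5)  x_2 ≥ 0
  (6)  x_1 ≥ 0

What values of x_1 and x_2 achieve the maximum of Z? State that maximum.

Vertices and Z = 10x_1 - 2x_2:
  (1223/93, 83/31) → Z = 11732/93
  (411/31, 98/31) → Z = 3914/31
  (0, 103/9) → Z = -206/9
  (0, 12) → Z = -24

x_1 = 411/31, x_2 = 98/31, maximum Z = 3914/31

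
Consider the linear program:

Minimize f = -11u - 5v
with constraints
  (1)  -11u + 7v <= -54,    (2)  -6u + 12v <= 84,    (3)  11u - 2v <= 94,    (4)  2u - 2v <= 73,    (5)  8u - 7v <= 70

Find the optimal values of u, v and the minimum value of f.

u = 10, v = 8, minimum f = -150

Vertices and f = -11u - 5v:
  (10, 8) → f = -150
  (-16/3, -338/21) → f = 974/7
  (518/61, -18/61) → f = -5608/61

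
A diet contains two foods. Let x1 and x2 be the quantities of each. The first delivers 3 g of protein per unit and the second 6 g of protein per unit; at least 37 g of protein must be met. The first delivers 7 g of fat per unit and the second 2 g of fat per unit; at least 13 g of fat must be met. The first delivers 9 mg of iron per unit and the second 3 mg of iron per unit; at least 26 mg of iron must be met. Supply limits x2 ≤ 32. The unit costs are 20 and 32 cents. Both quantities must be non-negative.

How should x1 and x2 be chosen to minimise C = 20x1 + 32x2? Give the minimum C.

x1 = 1, x2 = 17/3, minimum C = 604/3

Corner points and C = 20x1 + 32x2:
  (0, 26/3) → C = 832/3
  (0, 32) → C = 1024
  (37/3, 0) → C = 740/3
  (1, 17/3) → C = 604/3
The feasible region is unbounded (it extends along (1, 0)), but C strictly increases along every unbounded feasible direction, so there is no improving ray and the minimum is attained at a vertex.

The optimum lies where 3x1 + 6x2 = 37 and 9x1 + 3x2 = 26.
Solving simultaneously gives x1 = 1, x2 = 17/3.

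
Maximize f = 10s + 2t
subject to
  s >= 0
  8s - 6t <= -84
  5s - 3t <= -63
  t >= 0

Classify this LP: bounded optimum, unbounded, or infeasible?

From the feasible point (0, 21), moving in the direction (0, 1) keeps every constraint satisfied while f increases without bound.

unbounded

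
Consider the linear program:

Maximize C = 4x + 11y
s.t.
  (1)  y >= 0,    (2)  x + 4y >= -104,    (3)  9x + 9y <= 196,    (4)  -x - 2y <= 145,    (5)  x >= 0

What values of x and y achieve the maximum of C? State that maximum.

x = 0, y = 196/9, maximum C = 2156/9

Feasible corners and C = 4x + 11y:
  (196/9, 0) → C = 784/9
  (0, 0) → C = 0
  (0, 196/9) → C = 2156/9

At the optimal vertex, 9x + 9y = 196 and x = 0.
Solving simultaneously gives x = 0, y = 196/9.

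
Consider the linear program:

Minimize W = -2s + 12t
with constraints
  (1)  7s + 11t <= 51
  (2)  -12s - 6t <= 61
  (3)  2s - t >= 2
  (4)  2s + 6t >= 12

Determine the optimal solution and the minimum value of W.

s = 87/10, t = -9/10, minimum W = -141/5

Extreme points and W = -2s + 12t:
  (73/29, 88/29) → W = 910/29
  (87/10, -9/10) → W = -141/5
  (12/7, 10/7) → W = 96/7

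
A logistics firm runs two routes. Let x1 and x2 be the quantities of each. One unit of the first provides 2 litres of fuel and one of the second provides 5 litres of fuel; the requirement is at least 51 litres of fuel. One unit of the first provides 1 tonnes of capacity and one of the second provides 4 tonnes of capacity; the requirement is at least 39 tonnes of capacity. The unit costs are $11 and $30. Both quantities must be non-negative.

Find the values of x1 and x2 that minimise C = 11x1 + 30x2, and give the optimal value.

x1 = 3, x2 = 9, minimum C = 303

Feasible corners and C = 11x1 + 30x2:
  (0, 51/5) → C = 306
  (39, 0) → C = 429
  (3, 9) → C = 303
The feasible region is unbounded (it extends along (0, 1), (1, 0)), but C strictly increases along every unbounded feasible direction, so there is no improving ray and the minimum is attained at a vertex.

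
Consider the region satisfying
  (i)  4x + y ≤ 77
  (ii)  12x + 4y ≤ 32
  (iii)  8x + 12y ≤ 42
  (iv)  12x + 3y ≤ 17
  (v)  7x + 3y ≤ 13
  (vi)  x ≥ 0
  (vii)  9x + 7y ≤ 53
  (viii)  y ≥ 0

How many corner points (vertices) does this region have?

Intersecting each pair of boundary lines and keeping only the points that satisfy every inequality leaves:
  (1/2, 19/6)
  (0, 7/2)
  (4/5, 37/15)
  (17/12, 0)
  (0, 0)

5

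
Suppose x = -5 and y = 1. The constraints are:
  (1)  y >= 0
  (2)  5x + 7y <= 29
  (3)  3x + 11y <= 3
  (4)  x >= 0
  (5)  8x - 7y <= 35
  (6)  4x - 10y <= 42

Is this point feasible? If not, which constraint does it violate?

Constraint (4): x = -5, which is not ≥ 0. All other constraints are satisfied.

not feasible — violates (4)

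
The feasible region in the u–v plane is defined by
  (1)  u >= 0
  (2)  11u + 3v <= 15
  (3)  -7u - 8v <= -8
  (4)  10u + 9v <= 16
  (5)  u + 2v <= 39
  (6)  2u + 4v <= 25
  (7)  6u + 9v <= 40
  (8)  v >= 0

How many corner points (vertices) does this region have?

5

Pairwise boundary intersections that survive every other constraint:
  (0, 1)
  (0, 16/9)
  (29/23, 26/69)
  (15/11, 0)
  (8/7, 0)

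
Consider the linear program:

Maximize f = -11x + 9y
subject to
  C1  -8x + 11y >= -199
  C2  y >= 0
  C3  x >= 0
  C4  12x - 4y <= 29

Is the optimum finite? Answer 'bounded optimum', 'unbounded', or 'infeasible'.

unbounded

From the feasible point (0, 0), moving in the direction (0, 1) keeps every constraint satisfied while f increases without bound.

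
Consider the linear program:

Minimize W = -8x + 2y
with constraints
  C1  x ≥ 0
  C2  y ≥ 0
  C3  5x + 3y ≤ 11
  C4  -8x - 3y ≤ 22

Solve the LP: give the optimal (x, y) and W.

x = 11/5, y = 0, minimum W = -88/5

Vertices and W = -8x + 2y:
  (0, 0) → W = 0
  (0, 11/3) → W = 22/3
  (11/5, 0) → W = -88/5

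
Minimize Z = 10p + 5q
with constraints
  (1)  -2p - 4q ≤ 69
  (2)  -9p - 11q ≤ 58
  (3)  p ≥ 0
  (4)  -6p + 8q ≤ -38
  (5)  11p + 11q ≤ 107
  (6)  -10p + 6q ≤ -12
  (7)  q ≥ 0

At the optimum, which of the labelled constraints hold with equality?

(4) and (7)

Vertices and Z = 10p + 5q:
  (91/11, 16/11) → Z = 90
  (19/3, 0) → Z = 190/3
  (107/11, 0) → Z = 1070/11

The minimum is at (19/3, 0). Substituting into each constraint, equality holds for (4) and (7); the remaining constraints have slack.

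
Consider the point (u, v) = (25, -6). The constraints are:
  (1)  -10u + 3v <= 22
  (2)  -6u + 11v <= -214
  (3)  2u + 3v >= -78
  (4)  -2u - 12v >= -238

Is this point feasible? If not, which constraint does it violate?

feasible

(1): -268 ≤ 22 ✓
(2): -216 ≤ -214 ✓
(3): 32 ≥ -78 ✓
(4): 22 ≥ -238 ✓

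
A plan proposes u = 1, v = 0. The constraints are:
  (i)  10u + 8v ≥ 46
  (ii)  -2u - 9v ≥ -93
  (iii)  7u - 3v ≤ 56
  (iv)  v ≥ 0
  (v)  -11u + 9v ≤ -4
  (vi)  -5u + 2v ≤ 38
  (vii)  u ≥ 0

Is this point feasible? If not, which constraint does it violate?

not feasible — violates (i)

Constraint (i): 10u + 8v = 10, which is not ≥ 46. All other constraints are satisfied.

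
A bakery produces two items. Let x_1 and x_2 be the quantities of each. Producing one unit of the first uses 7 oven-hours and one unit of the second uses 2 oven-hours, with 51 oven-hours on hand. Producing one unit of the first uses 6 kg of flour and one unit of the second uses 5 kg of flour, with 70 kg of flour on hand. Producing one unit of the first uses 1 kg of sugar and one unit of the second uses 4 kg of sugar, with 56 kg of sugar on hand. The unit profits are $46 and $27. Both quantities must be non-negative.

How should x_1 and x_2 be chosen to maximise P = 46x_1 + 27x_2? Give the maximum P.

Vertices and P = 46x_1 + 27x_2:
  (0, 0) → P = 0
  (0, 14) → P = 378
  (51/7, 0) → P = 2346/7
  (5, 8) → P = 446

The optimum lies where 7x_1 + 2x_2 = 51 and 6x_1 + 5x_2 = 70.
Solving simultaneously gives x_1 = 5, x_2 = 8.

x_1 = 5, x_2 = 8, maximum P = 446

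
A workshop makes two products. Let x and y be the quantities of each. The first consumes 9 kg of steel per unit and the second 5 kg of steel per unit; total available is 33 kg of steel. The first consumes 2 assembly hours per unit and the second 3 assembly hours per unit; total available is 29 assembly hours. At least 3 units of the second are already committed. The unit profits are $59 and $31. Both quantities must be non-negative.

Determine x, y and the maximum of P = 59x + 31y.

The binding constraints are 9x + 5y = 33 and y = 3.
Solving simultaneously gives x = 2, y = 3.

x = 2, y = 3, maximum P = 211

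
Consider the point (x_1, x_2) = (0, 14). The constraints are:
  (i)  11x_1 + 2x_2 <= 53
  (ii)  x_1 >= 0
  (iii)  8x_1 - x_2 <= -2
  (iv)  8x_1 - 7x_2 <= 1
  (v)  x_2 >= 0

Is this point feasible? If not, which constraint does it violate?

(i): 28 ≤ 53 ✓
(ii): 0 ≥ 0 ✓
(iii): -14 ≤ -2 ✓
(iv): -98 ≤ 1 ✓
(v): 14 ≥ 0 ✓

feasible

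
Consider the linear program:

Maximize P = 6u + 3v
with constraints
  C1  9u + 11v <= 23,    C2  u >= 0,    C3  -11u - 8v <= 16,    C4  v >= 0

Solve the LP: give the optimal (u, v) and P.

u = 23/9, v = 0, maximum P = 46/3

The optimum lies where 9u + 11v = 23 and v = 0.
Solving simultaneously gives u = 23/9, v = 0.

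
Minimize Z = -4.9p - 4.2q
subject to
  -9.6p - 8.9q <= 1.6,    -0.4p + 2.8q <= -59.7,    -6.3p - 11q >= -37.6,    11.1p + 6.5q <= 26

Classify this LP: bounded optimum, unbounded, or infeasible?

infeasible

The boundaries -9.6p - 8.9q = 1.6 and -0.4p + 2.8q = -59.7 meet at (52685/3044, -14344/761), but that point violates 11.1p + 6.5q ≤ 26. Every candidate vertex is excluded by some other constraint, so the feasible region is empty.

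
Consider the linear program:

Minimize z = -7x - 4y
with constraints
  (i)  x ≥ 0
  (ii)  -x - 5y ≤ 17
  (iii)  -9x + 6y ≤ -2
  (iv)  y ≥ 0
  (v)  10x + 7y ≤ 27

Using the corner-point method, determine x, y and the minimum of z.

x = 27/10, y = 0, minimum z = -189/10

Vertices and z = -7x - 4y:
  (2/9, 0) → z = -14/9
  (176/123, 223/123) → z = -708/41
  (27/10, 0) → z = -189/10

At the optimal vertex, y = 0 and 10x + 7y = 27.
Solving simultaneously gives x = 27/10, y = 0.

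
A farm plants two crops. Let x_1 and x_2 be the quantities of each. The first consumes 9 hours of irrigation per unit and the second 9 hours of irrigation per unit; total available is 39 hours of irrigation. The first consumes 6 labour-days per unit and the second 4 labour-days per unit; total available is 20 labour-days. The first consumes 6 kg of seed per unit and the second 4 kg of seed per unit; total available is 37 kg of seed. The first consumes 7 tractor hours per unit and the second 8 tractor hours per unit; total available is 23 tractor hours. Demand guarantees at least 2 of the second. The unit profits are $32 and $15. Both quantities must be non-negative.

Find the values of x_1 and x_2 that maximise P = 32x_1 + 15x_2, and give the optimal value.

Vertices and P = 32x_1 + 15x_2:
  (0, 23/8) → P = 345/8
  (0, 2) → P = 30
  (1, 2) → P = 62

The binding constraints are 7x_1 + 8x_2 = 23 and x_2 = 2.
Solving simultaneously gives x_1 = 1, x_2 = 2.

x_1 = 1, x_2 = 2, maximum P = 62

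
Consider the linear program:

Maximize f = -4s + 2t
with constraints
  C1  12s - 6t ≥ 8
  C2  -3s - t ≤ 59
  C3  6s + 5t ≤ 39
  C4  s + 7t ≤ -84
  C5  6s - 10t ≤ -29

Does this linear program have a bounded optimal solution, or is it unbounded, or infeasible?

infeasible

The boundaries 12s - 6t = 8 and -3s - t = 59 meet at (-173/15, -122/5), but that point violates 6s - 10t ≤ -29. Every candidate vertex is excluded by some other constraint, so the feasible region is empty.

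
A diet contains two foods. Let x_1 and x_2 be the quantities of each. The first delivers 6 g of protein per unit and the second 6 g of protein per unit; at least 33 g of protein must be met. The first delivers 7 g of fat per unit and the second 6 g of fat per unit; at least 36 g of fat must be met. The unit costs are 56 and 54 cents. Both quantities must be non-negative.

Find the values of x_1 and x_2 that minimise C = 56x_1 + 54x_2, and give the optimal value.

x_1 = 3, x_2 = 5/2, minimum C = 303

Corner points and C = 56x_1 + 54x_2:
  (0, 6) → C = 324
  (11/2, 0) → C = 308
  (3, 5/2) → C = 303
The feasible region is unbounded (it extends along (0, 1), (1, 0)), but C strictly increases along every unbounded feasible direction, so there is no improving ray and the minimum is attained at a vertex.

The binding constraints are 6x_1 + 6x_2 = 33 and 7x_1 + 6x_2 = 36.
Solving simultaneously gives x_1 = 3, x_2 = 5/2.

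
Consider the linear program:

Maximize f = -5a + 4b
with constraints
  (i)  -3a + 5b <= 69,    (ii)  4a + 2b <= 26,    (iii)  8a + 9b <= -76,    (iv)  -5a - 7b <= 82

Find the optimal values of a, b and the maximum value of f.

a = -893/46, b = 99/46, maximum f = 4861/46

Extreme points and f = -5a + 4b:
  (-1001/67, 324/67) → f = 6301/67
  (-893/46, 99/46) → f = 4861/46
  (206/11, -276/11) → f = -194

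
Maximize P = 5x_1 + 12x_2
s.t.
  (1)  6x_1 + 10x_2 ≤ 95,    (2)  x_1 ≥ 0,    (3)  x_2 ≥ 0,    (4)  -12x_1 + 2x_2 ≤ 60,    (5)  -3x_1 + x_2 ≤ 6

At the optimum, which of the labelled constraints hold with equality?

(1) and (5)

Corner points and P = 5x_1 + 12x_2:
  (95/6, 0) → P = 475/6
  (35/36, 107/12) → P = 4027/36
  (0, 0) → P = 0
  (0, 6) → P = 72

The maximum is at (35/36, 107/12). Substituting into each constraint, equality holds for (1) and (5); the remaining constraints have slack.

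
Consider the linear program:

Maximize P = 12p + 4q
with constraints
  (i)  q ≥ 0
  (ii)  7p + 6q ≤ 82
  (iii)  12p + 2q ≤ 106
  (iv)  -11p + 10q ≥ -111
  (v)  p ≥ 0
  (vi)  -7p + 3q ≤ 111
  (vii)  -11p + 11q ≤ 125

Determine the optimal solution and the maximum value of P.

p = 236/29, q = 121/29, maximum P = 3316/29

Extreme points and P = 12p + 4q:
  (53/6, 0) → P = 106
  (0, 0) → P = 0
  (236/29, 121/29) → P = 3316/29
  (152/143, 1777/143) → P = 812/13
  (0, 125/11) → P = 500/11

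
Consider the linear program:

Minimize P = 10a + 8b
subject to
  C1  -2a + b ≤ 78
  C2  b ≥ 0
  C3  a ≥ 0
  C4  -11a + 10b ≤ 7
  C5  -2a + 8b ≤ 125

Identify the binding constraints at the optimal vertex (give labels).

C2 and C3

Extreme points and P = 10a + 8b:
  (0, 0) → P = 0
  (0, 7/10) → P = 28/5
  (597/34, 1361/68) → P = 5707/17
The feasible region is unbounded (it extends along (1, 0), (4, 1)), but P strictly increases along every unbounded feasible direction, so there is no improving ray and the minimum is attained at a vertex.

The minimum is at (0, 0). Substituting into each constraint, equality holds for C2 and C3; the remaining constraints have slack.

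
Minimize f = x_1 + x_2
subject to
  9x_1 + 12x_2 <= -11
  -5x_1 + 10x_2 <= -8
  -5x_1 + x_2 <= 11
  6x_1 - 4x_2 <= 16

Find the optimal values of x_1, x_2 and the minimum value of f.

Feasible corners and f = x_1 + x_2:
  (-7/75, -127/150) → f = -47/50
  (37/27, -35/18) → f = -31/54
  (-118/45, -19/9) → f = -71/15
  (-30/7, -73/7) → f = -103/7

At the optimal vertex, -5x_1 + x_2 = 11 and 6x_1 - 4x_2 = 16.
Solving simultaneously gives x_1 = -30/7, x_2 = -73/7.

x_1 = -30/7, x_2 = -73/7, minimum f = -103/7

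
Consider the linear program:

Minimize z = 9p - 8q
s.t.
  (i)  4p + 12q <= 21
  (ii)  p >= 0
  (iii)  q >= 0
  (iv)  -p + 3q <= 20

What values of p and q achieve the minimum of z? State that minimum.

p = 0, q = 7/4, minimum z = -14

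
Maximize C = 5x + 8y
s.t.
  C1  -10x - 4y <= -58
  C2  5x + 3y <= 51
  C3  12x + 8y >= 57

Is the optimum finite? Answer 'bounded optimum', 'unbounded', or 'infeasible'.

bounded optimum

Corner points and C = 5x + 8y:
  (-3, 22) → C = 161
  (59/8, -63/16) → C = 43/8
  (237/4, -327/4) → C = -1431/4
The feasible region has finitely many vertices and no improving ray; the maximum is 161 at (-3, 22).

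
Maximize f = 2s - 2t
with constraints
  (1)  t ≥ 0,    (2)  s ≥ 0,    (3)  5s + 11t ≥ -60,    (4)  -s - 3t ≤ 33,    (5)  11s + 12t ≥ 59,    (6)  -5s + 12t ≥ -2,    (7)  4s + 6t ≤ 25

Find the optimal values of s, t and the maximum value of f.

s = 4, t = 3/2, maximum f = 5

Corner points and f = 2s - 2t:
  (61/16, 91/64) → f = 153/32
  (3, 13/6) → f = 5/3
  (4, 3/2) → f = 5

The binding constraints are -5s + 12t = -2 and 4s + 6t = 25.
Solving simultaneously gives s = 4, t = 3/2.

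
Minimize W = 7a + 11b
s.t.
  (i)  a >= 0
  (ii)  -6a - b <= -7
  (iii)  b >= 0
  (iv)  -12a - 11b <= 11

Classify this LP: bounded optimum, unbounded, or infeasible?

Corner points and W = 7a + 11b:
  (0, 7) → W = 77
  (7/6, 0) → W = 49/6
The feasible region has finitely many vertices and no improving ray; the minimum is 49/6 at (7/6, 0).

bounded optimum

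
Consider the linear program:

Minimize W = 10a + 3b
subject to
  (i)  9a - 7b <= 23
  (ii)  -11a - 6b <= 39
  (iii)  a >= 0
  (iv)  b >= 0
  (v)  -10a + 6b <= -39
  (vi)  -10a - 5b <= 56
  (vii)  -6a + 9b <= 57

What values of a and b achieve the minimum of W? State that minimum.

a = 135/16, b = 121/16, minimum W = 1713/16

Extreme points and W = 10a + 3b:
  (135/16, 121/16) → W = 1713/16
  (202/13, 217/13) → W = 2671/13
  (77/6, 134/9) → W = 173

The optimum lies where 9a - 7b = 23 and -10a + 6b = -39.
Solving simultaneously gives a = 135/16, b = 121/16.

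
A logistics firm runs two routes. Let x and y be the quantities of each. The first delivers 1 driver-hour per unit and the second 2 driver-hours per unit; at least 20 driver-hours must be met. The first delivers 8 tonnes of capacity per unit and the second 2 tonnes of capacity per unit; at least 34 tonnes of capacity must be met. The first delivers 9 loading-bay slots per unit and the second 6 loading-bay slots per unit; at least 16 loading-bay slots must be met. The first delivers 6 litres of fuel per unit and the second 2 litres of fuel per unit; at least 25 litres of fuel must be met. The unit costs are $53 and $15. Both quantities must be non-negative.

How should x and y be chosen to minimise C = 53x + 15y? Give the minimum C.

x = 2, y = 9, minimum C = 241

Extreme points and C = 53x + 15y:
  (0, 17) → C = 255
  (20, 0) → C = 1060
  (2, 9) → C = 241
The feasible region is unbounded (it extends along (0, 1), (1, 0)), but C strictly increases along every unbounded feasible direction, so there is no improving ray and the minimum is attained at a vertex.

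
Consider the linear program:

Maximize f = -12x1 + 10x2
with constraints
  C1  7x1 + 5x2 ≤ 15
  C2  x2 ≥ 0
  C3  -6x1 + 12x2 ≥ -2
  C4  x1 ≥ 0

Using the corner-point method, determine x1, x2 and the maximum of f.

x1 = 0, x2 = 3, maximum f = 30

Feasible corners and f = -12x1 + 10x2:
  (5/3, 2/3) → f = -40/3
  (0, 3) → f = 30
  (1/3, 0) → f = -4
  (0, 0) → f = 0

At the optimal vertex, 7x1 + 5x2 = 15 and x1 = 0.
Solving simultaneously gives x1 = 0, x2 = 3.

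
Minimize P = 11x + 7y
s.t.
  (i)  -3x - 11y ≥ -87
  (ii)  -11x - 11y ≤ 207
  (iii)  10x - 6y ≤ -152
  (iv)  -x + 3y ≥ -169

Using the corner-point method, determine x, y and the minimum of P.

x = -147/4, y = 789/44, minimum P = -3066/11

Feasible corners and P = 11x + 7y:
  (-147/4, 789/44) → P = -3066/11
  (-575/64, 663/64) → P = -421/16
  (-1457/88, -199/88) → P = -4355/22

The optimum lies where -3x - 11y = -87 and -11x - 11y = 207.
Solving simultaneously gives x = -147/4, y = 789/44.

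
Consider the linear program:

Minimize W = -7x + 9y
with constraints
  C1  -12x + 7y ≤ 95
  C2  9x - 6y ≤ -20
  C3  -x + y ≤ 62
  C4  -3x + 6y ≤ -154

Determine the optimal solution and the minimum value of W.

x = -430/9, y = -205/3, minimum W = -2525/9

Feasible corners and W = -7x + 9y:
  (-430/9, -205/3) → W = -2525/9
  (-1648/51, -711/17) → W = -7661/51
  (-29, -241/6) → W = -317/2

The optimum lies where -12x + 7y = 95 and 9x - 6y = -20.
Solving simultaneously gives x = -430/9, y = -205/3.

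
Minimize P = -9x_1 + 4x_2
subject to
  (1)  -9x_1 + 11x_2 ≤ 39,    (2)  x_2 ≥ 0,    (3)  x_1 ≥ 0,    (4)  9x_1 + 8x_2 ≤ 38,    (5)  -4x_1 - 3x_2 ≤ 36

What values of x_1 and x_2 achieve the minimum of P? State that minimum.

Extreme points and P = -9x_1 + 4x_2:
  (0, 39/11) → P = 156/11
  (106/171, 77/19) → P = 202/19
  (0, 0) → P = 0
  (38/9, 0) → P = -38

x_1 = 38/9, x_2 = 0, minimum P = -38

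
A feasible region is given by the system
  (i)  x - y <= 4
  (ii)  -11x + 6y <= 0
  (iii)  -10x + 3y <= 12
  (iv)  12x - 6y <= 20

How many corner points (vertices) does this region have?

4

Of the 6 pairwise boundary intersections, those satisfying every inequality are:
  (-24/7, -52/7)
  (-2/3, -14/3)
  (-8/3, -44/9)
  (20, 110/3)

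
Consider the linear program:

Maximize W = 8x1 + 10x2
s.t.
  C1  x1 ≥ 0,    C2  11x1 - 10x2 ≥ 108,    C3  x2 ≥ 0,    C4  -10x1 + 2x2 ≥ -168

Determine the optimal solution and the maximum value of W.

x1 = 244/13, x2 = 128/13, maximum W = 3232/13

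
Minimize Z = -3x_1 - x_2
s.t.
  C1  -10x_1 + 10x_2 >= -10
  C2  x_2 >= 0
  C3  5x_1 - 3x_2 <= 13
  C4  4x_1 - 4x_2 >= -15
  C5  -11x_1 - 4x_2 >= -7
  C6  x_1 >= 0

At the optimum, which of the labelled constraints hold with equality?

Feasible corners and Z = -3x_1 - x_2:
  (7/11, 0) → Z = -21/11
  (0, 0) → Z = 0
  (0, 7/4) → Z = -7/4

The minimum is at (7/11, 0). Substituting into each constraint, equality holds for C2 and C5; the remaining constraints have slack.

C2 and C5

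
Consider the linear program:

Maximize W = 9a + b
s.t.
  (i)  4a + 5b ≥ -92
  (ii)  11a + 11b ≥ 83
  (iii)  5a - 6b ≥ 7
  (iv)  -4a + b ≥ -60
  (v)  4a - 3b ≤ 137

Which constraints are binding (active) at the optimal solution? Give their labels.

(iii) and (iv)

Corner points and W = 9a + b:
  (575/121, 338/121) → W = 5513/121
  (743/55, -328/55) → W = 6359/55
  (353/19, 272/19) → W = 3449/19

The maximum is at (353/19, 272/19). Substituting into each constraint, equality holds for (iii) and (iv); the remaining constraints have slack.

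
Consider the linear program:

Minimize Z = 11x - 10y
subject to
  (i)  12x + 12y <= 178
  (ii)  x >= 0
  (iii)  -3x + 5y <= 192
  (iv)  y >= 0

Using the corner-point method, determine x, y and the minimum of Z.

x = 0, y = 89/6, minimum Z = -445/3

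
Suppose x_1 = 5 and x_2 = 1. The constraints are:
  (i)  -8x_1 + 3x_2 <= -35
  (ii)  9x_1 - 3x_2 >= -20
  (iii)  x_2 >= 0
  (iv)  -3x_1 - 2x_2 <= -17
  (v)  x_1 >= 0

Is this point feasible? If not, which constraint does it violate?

(i): -37 ≤ -35 ✓
(ii): 42 ≥ -20 ✓
(iii): 1 ≥ 0 ✓
(iv): -17 ≤ -17 ✓
(v): 5 ≥ 0 ✓

feasible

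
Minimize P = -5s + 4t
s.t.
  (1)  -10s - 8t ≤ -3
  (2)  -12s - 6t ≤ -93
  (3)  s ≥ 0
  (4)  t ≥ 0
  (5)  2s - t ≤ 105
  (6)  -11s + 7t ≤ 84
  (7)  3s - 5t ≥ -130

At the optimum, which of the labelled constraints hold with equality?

Corner points and P = -5s + 4t:
  (31/4, 0) → P = -155/4
  (49/50, 677/50) → P = 2463/50
  (105/2, 0) → P = -525/2
  (655/7, 575/7) → P = -975/7
  (245/17, 589/17) → P = 1131/17

The minimum is at (105/2, 0). Substituting into each constraint, equality holds for (4) and (5); the remaining constraints have slack.

(4) and (5)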